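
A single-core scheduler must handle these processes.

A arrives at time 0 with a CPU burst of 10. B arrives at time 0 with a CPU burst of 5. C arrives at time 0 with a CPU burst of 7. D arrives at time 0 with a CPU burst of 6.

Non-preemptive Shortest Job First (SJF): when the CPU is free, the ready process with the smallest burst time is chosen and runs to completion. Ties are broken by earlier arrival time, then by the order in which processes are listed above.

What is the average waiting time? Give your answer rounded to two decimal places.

8.50

Schedule: | B 0-5 | D 5-11 | C 11-18 | A 18-28 |
Completion: A=28  B=5  C=18  D=11
Waiting times: A=18, B=0, C=11, D=5
Average waiting = (18+0+11+5) / 4 = 34/4 = 8.50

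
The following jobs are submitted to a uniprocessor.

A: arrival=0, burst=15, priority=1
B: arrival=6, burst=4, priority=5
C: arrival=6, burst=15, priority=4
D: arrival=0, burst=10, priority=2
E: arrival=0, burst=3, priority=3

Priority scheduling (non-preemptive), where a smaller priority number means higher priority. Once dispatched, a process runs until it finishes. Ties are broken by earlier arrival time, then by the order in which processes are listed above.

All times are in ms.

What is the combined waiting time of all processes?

99

Gantt: | A 0-15 | D 15-25 | E 25-28 | C 28-43 | B 43-47 |
Completion: A=15  B=47  C=43  D=25  E=28
Turnaround (C−A): A=15  B=41  C=37  D=25  E=28
Waiting = turnaround − burst: A=0, B=37, C=22, D=15, E=25
Total waiting = 0 + 37 + 22 + 15 + 25 = 99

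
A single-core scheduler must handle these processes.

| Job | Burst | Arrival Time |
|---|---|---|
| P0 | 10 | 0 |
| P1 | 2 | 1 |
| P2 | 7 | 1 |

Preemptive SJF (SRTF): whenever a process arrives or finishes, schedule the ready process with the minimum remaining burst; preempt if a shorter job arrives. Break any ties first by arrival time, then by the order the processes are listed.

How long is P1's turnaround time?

Gantt: | P0 0-1 | P1 1-3 | P2 3-10 | P0 10-19 |
Completion: P0=19  P1=3  P2=10
Turnaround (C−A): P0=19  P1=2  P2=9
Turnaround(P1) = completion − arrival = 3 − 1 = 2

2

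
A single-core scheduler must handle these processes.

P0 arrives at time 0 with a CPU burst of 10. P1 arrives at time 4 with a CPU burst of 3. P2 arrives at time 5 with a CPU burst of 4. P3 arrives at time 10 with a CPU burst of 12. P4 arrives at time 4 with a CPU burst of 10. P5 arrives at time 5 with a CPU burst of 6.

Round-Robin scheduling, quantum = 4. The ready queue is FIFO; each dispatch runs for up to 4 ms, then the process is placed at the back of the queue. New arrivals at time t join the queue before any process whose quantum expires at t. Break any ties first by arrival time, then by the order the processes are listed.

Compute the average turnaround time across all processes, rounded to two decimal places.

Timeline: | P0 0-4 | P1 4-7 | P4 7-11 | P0 11-15 | P2 15-19 | P5 19-23 | P3 23-27 | P4 27-31 | P0 31-33 | P5 33-35 | P3 35-39 | P4 39-41 | P3 41-45 |
Completion: P0=33  P1=7  P2=19  P3=45  P4=41  P5=35
Turnaround times: P0=33, P1=3, P2=14, P3=35, P4=37, P5=30
Average turnaround = (33+3+14+35+37+30) / 6 = 152/6 = 25.33

25.33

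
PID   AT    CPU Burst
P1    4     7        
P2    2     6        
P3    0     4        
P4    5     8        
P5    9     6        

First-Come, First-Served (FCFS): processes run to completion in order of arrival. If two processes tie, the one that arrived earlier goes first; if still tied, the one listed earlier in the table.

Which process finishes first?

P3

Gantt: | P3 0-4 | P2 4-10 | P1 10-17 | P4 17-25 | P5 25-31 |
Completion: P1=17  P2=10  P3=4  P4=25  P5=31
Turnaround (C−A): P1=13  P2=8  P3=4  P4=20  P5=22
Finish order: P3 → P2 → P1 → P4 → P5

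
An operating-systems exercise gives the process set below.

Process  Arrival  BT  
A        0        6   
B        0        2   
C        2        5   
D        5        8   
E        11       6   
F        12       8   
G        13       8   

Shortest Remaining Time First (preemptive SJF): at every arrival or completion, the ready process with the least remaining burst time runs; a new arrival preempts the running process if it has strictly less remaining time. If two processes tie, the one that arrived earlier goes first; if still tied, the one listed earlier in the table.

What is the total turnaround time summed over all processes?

103

Gantt: | B 0-2 | C 2-7 | A 7-13 | E 13-19 | D 19-27 | F 27-35 | G 35-43 |
Completion: A=13  B=2  C=7  D=27  E=19  F=35  G=43
Turnaround = completion − arrival: A=13, B=2, C=5, D=22, E=8, F=23, G=30
Total turnaround = 13 + 2 + 5 + 22 + 8 + 23 + 30 = 103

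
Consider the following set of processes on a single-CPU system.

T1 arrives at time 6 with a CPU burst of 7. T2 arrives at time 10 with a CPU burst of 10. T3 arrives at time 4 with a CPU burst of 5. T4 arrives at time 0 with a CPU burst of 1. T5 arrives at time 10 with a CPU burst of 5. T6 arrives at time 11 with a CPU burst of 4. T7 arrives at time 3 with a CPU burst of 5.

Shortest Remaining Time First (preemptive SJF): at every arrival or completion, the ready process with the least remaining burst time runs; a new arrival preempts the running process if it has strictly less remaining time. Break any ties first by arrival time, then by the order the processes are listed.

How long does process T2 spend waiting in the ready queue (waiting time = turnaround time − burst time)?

Schedule: | T4 0-1 | idle 1-3 | T7 3-8 | T3 8-13 | T6 13-17 | T5 17-22 | T1 22-29 | T2 29-39 |
Completion: T1=29  T2=39  T3=13  T4=1  T5=22  T6=17  T7=8
Waiting(T2) = turnaround − burst = 29 − 10 = 19

19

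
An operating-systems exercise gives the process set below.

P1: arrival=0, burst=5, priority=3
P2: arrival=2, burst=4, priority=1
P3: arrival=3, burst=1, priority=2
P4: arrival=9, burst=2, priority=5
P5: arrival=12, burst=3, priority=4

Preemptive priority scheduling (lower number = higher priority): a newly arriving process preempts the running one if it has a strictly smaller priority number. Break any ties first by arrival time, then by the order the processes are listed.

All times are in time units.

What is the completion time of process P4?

Timeline: | P1 0-2 | P2 2-6 | P3 6-7 | P1 7-10 | P4 10-12 | P5 12-15 |
Completion: P1=10  P2=6  P3=7  P4=12  P5=15
Turnaround (C−A): P1=10  P2=4  P3=4  P4=3  P5=3

12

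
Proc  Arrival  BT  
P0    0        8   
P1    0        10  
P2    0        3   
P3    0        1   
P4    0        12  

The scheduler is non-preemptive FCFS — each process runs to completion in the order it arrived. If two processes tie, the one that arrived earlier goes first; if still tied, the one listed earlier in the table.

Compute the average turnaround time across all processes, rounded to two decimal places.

Timeline: | P0 0-8 | P1 8-18 | P2 18-21 | P3 21-22 | P4 22-34 |
Completion: P0=8  P1=18  P2=21  P3=22  P4=34
Turnaround (C−A): P0=8  P1=18  P2=21  P3=22  P4=34
Turnaround times: P0=8, P1=18, P2=21, P3=22, P4=34
Average turnaround = (8+18+21+22+34) / 5 = 103/5 = 20.60

20.60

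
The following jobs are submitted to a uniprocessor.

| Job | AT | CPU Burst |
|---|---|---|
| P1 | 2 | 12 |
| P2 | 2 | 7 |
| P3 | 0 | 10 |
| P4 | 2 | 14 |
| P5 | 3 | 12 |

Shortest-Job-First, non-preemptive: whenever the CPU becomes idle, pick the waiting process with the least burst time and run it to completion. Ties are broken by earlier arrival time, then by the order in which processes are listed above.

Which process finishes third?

P1

Gantt: | P3 0-10 | P2 10-17 | P1 17-29 | P5 29-41 | P4 41-55 |
Completion: P1=29  P2=17  P3=10  P4=55  P5=41
Turnaround (C−A): P1=27  P2=15  P3=10  P4=53  P5=38
Finish order: P3 → P2 → P1 → P5 → P4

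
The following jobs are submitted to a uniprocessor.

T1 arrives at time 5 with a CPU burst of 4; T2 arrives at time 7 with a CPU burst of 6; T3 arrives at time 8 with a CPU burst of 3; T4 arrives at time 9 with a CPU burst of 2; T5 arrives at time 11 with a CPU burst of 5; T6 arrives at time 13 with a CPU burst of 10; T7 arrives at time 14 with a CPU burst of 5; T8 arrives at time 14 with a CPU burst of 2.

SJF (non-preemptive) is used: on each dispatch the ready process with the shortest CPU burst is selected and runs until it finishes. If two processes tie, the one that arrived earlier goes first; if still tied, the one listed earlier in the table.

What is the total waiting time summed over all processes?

53

Schedule: | idle 0-5 | T1 5-9 | T4 9-11 | T3 11-14 | T8 14-16 | T5 16-21 | T7 21-26 | T2 26-32 | T6 32-42 |
Completion: T1=9  T2=32  T3=14  T4=11  T5=21  T6=42  T7=26  T8=16
Waiting = turnaround − burst: T1=0, T2=19, T3=3, T4=0, T5=5, T6=19, T7=7, T8=0
Total waiting = 0 + 19 + 3 + 0 + 5 + 19 + 7 + 0 = 53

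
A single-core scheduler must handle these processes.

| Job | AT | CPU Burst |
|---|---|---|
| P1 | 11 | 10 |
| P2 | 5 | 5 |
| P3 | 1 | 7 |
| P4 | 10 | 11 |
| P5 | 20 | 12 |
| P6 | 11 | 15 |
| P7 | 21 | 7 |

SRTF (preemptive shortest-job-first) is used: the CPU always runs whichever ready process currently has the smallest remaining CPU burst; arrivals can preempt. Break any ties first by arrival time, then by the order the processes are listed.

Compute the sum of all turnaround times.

Timeline: | idle 0-1 | P3 1-8 | P2 8-13 | P1 13-23 | P7 23-30 | P4 30-41 | P5 41-53 | P6 53-68 |
Completion: P1=23  P2=13  P3=8  P4=41  P5=53  P6=68  P7=30
Turnaround (C−A): P1=12  P2=8  P3=7  P4=31  P5=33  P6=57  P7=9
Turnaround = completion − arrival: P1=12, P2=8, P3=7, P4=31, P5=33, P6=57, P7=9
Total turnaround = 12 + 8 + 7 + 31 + 33 + 57 + 9 = 157

157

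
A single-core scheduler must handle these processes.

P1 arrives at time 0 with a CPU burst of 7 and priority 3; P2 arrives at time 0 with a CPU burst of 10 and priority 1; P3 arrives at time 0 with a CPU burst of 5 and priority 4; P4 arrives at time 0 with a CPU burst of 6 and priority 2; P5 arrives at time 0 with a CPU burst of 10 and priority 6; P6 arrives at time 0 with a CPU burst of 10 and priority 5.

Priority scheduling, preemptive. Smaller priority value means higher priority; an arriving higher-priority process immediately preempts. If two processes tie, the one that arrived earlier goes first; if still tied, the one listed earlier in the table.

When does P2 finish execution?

10

Gantt: | P2 0-10 | P4 10-16 | P1 16-23 | P3 23-28 | P6 28-38 | P5 38-48 |
Completion: P1=23  P2=10  P3=28  P4=16  P5=48  P6=38
Turnaround (C−A): P1=23  P2=10  P3=28  P4=16  P5=48  P6=38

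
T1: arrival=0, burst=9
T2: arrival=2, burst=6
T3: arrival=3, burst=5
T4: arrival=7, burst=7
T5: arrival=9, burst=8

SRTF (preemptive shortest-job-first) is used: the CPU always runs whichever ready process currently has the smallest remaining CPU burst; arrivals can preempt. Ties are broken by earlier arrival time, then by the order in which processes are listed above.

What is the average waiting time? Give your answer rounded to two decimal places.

9.40

Schedule: | T1 0-2 | T2 2-8 | T3 8-13 | T1 13-20 | T4 20-27 | T5 27-35 |
Completion: T1=20  T2=8  T3=13  T4=27  T5=35
Waiting times: T1=11, T2=0, T3=5, T4=13, T5=18
Average waiting = (11+0+5+13+18) / 5 = 47/5 = 9.40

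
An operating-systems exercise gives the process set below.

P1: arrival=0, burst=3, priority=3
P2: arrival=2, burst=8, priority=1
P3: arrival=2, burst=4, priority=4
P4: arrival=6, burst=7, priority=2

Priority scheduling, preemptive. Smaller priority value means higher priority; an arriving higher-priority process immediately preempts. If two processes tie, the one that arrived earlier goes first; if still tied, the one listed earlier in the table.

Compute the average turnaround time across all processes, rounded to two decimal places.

Schedule: | P1 0-2 | P2 2-10 | P4 10-17 | P1 17-18 | P3 18-22 |
Completion: P1=18  P2=10  P3=22  P4=17
Turnaround (C−A): P1=18  P2=8  P3=20  P4=11
Turnaround times: P1=18, P2=8, P3=20, P4=11
Average turnaround = (18+8+20+11) / 4 = 57/4 = 14.25

14.25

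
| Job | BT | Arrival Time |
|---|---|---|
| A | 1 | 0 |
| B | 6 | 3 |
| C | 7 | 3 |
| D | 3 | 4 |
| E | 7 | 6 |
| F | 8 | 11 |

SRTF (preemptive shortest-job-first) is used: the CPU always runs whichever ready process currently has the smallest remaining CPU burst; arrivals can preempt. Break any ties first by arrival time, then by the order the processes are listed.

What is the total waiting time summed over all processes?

40

Schedule: | A 0-1 | idle 1-3 | B 3-4 | D 4-7 | B 7-12 | C 12-19 | E 19-26 | F 26-34 |
Completion: A=1  B=12  C=19  D=7  E=26  F=34
Waiting = turnaround − burst: A=0, B=3, C=9, D=0, E=13, F=15
Total waiting = 0 + 3 + 9 + 0 + 13 + 15 = 40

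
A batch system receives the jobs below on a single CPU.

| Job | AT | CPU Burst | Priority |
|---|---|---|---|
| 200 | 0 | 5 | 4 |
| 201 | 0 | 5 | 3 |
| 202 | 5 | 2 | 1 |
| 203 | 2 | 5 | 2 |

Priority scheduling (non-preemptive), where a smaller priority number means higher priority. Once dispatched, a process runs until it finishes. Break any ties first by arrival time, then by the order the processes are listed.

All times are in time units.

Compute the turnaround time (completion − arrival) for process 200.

17

Schedule: | 201 0-5 | 202 5-7 | 203 7-12 | 200 12-17 |
Completion: 200=17  201=5  202=7  203=12
Turnaround(200) = completion − arrival = 17 − 0 = 17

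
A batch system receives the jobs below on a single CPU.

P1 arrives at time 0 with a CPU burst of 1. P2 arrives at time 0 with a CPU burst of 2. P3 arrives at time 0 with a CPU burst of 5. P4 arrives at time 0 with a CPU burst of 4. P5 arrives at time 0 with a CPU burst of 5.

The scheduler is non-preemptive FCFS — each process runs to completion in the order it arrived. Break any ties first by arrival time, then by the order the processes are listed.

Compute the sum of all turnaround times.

41

Gantt: | P1 0-1 | P2 1-3 | P3 3-8 | P4 8-12 | P5 12-17 |
Completion: P1=1  P2=3  P3=8  P4=12  P5=17
Turnaround = completion − arrival: P1=1, P2=3, P3=8, P4=12, P5=17
Total turnaround = 1 + 3 + 8 + 12 + 17 = 41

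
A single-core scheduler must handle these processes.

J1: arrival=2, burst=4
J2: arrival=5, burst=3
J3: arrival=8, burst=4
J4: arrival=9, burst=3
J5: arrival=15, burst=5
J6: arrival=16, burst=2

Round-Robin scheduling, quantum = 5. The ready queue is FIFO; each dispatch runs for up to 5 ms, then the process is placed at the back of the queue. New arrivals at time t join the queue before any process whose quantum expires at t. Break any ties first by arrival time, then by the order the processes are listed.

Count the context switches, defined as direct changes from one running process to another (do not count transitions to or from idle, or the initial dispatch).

5

Gantt: | idle 0-2 | J1 2-6 | J2 6-9 | J3 9-13 | J4 13-16 | J5 16-21 | J6 21-23 |
Completion: J1=6  J2=9  J3=13  J4=16  J5=21  J6=23
Turnaround (C−A): J1=4  J2=4  J3=5  J4=7  J5=6  J6=7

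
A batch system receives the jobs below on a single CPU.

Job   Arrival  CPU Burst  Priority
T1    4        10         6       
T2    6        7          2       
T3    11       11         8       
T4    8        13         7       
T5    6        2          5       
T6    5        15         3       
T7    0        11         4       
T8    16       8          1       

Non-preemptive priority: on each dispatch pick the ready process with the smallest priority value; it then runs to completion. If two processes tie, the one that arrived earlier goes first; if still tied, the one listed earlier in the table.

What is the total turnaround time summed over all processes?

Schedule: | T7 0-11 | T2 11-18 | T8 18-26 | T6 26-41 | T5 41-43 | T1 43-53 | T4 53-66 | T3 66-77 |
Completion: T1=53  T2=18  T3=77  T4=66  T5=43  T6=41  T7=11  T8=26
Turnaround = completion − arrival: T1=49, T2=12, T3=66, T4=58, T5=37, T6=36, T7=11, T8=10
Total turnaround = 49 + 12 + 66 + 58 + 37 + 36 + 11 + 10 = 279

279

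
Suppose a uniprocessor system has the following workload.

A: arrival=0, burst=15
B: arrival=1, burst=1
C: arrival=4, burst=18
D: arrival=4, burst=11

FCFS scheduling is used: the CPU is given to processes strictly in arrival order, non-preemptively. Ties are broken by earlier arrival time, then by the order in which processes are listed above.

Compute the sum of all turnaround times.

Gantt: | A 0-15 | B 15-16 | C 16-34 | D 34-45 |
Completion: A=15  B=16  C=34  D=45
Turnaround (C−A): A=15  B=15  C=30  D=41
Turnaround = completion − arrival: A=15, B=15, C=30, D=41
Total turnaround = 15 + 15 + 30 + 41 = 101

101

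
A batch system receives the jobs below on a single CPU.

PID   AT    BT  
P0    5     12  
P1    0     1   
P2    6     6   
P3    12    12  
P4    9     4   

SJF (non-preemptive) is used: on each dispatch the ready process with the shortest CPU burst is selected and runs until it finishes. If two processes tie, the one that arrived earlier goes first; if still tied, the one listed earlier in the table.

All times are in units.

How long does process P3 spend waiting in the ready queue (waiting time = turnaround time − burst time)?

15

Timeline: | P1 0-1 | idle 1-5 | P0 5-17 | P4 17-21 | P2 21-27 | P3 27-39 |
Completion: P0=17  P1=1  P2=27  P3=39  P4=21
Turnaround (C−A): P0=12  P1=1  P2=21  P3=27  P4=12
Waiting(P3) = turnaround − burst = 27 − 12 = 15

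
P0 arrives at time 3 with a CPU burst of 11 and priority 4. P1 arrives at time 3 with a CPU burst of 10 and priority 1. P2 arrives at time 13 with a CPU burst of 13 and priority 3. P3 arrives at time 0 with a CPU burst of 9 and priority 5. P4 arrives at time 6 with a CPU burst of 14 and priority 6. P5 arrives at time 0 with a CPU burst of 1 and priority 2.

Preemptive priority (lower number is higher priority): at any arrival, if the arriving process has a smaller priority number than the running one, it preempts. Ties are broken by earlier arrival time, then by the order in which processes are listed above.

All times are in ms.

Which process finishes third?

Gantt: | P5 0-1 | P3 1-3 | P1 3-13 | P2 13-26 | P0 26-37 | P3 37-44 | P4 44-58 |
Completion: P0=37  P1=13  P2=26  P3=44  P4=58  P5=1
Turnaround (C−A): P0=34  P1=10  P2=13  P3=44  P4=52  P5=1
Finish order: P5 → P1 → P2 → P0 → P3 → P4

P2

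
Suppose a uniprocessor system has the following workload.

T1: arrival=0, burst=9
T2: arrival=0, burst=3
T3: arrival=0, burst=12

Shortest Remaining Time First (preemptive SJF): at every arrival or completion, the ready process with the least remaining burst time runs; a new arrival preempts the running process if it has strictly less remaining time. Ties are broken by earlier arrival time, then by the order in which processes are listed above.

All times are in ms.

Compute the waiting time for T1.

3

Timeline: | T2 0-3 | T1 3-12 | T3 12-24 |
Completion: T1=12  T2=3  T3=24
Turnaround (C−A): T1=12  T2=3  T3=24
Waiting(T1) = turnaround − burst = 12 − 9 = 3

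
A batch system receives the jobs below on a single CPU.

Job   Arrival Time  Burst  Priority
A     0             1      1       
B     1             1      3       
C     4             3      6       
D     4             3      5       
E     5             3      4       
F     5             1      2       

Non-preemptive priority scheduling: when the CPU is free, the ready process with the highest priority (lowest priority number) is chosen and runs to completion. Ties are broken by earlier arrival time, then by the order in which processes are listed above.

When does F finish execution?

8

Gantt: | A 0-1 | B 1-2 | idle 2-4 | D 4-7 | F 7-8 | E 8-11 | C 11-14 |
Completion: A=1  B=2  C=14  D=7  E=11  F=8
Turnaround (C−A): A=1  B=1  C=10  D=3  E=6  F=3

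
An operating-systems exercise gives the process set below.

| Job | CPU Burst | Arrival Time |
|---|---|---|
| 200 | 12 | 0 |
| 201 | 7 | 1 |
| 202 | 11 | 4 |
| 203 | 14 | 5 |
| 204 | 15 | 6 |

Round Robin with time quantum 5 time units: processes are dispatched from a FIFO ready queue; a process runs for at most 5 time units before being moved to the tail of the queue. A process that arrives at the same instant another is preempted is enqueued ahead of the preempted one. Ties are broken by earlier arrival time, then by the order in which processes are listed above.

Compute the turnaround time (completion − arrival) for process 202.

Schedule: | 200 0-5 | 201 5-10 | 202 10-15 | 203 15-20 | 200 20-25 | 204 25-30 | 201 30-32 | 202 32-37 | 203 37-42 | 200 42-44 | 204 44-49 | 202 49-50 | 203 50-54 | 204 54-59 |
Completion: 200=44  201=32  202=50  203=54  204=59
Turnaround(202) = completion − arrival = 50 − 4 = 46

46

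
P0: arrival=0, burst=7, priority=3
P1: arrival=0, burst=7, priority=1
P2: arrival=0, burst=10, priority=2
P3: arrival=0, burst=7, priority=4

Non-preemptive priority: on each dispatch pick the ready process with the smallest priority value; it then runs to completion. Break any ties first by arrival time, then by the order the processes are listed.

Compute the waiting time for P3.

24

Schedule: | P1 0-7 | P2 7-17 | P0 17-24 | P3 24-31 |
Completion: P0=24  P1=7  P2=17  P3=31
Turnaround (C−A): P0=24  P1=7  P2=17  P3=31
Waiting(P3) = turnaround − burst = 31 − 7 = 24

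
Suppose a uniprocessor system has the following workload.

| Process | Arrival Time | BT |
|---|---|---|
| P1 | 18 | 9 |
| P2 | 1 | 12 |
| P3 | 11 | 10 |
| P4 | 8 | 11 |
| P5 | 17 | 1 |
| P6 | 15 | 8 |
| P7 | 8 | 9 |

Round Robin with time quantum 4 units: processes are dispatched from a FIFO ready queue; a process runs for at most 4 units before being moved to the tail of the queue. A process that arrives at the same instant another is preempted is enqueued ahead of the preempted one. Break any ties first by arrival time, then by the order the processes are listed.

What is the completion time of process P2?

21

Timeline: | idle 0-1 | P2 1-9 | P4 9-13 | P7 13-17 | P2 17-21 | P3 21-25 | P4 25-29 | P6 29-33 | P5 33-34 | P7 34-38 | P1 38-42 | P3 42-46 | P4 46-49 | P6 49-53 | P7 53-54 | P1 54-58 | P3 58-60 | P1 60-61 |
Completion: P1=61  P2=21  P3=60  P4=49  P5=34  P6=53  P7=54
Turnaround (C−A): P1=43  P2=20  P3=49  P4=41  P5=17  P6=38  P7=46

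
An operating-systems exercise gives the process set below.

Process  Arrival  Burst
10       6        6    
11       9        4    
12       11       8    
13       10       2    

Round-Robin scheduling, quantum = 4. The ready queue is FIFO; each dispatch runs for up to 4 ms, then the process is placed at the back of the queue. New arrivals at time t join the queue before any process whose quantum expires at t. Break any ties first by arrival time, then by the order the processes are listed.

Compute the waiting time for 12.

7

Gantt: | idle 0-6 | 10 6-10 | 11 10-14 | 13 14-16 | 10 16-18 | 12 18-26 |
Completion: 10=18  11=14  12=26  13=16
Waiting(12) = turnaround − burst = 15 − 8 = 7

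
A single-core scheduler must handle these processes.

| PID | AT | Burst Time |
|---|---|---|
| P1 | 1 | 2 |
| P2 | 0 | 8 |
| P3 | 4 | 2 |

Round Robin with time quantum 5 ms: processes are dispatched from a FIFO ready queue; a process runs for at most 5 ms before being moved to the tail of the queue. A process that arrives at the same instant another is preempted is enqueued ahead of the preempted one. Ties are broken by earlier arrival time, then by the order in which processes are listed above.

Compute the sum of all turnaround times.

23

Gantt: | P2 0-5 | P1 5-7 | P3 7-9 | P2 9-12 |
Completion: P1=7  P2=12  P3=9
Turnaround = completion − arrival: P1=6, P2=12, P3=5
Total turnaround = 6 + 12 + 5 = 23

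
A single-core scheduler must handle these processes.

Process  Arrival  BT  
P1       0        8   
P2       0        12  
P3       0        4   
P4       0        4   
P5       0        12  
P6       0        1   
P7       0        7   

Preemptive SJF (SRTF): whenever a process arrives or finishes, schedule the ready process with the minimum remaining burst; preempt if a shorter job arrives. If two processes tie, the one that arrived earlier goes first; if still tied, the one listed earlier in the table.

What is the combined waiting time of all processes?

Schedule: | P6 0-1 | P3 1-5 | P4 5-9 | P7 9-16 | P1 16-24 | P2 24-36 | P5 36-48 |
Completion: P1=24  P2=36  P3=5  P4=9  P5=48  P6=1  P7=16
Turnaround (C−A): P1=24  P2=36  P3=5  P4=9  P5=48  P6=1  P7=16
Waiting = turnaround − burst: P1=16, P2=24, P3=1, P4=5, P5=36, P6=0, P7=9
Total waiting = 16 + 24 + 1 + 5 + 36 + 0 + 9 = 91

91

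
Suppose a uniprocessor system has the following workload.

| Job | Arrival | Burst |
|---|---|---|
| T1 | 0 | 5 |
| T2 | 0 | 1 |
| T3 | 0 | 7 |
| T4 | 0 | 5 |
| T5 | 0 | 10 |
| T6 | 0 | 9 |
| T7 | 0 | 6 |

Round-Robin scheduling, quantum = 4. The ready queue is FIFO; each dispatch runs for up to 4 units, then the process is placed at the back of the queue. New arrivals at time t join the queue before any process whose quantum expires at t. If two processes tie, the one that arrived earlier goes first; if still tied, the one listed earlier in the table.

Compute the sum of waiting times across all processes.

172

Timeline: | T1 0-4 | T2 4-5 | T3 5-9 | T4 9-13 | T5 13-17 | T6 17-21 | T7 21-25 | T1 25-26 | T3 26-29 | T4 29-30 | T5 30-34 | T6 34-38 | T7 38-40 | T5 40-42 | T6 42-43 |
Completion: T1=26  T2=5  T3=29  T4=30  T5=42  T6=43  T7=40
Turnaround (C−A): T1=26  T2=5  T3=29  T4=30  T5=42  T6=43  T7=40
Waiting = turnaround − burst: T1=21, T2=4, T3=22, T4=25, T5=32, T6=34, T7=34
Total waiting = 21 + 4 + 22 + 25 + 32 + 34 + 34 = 172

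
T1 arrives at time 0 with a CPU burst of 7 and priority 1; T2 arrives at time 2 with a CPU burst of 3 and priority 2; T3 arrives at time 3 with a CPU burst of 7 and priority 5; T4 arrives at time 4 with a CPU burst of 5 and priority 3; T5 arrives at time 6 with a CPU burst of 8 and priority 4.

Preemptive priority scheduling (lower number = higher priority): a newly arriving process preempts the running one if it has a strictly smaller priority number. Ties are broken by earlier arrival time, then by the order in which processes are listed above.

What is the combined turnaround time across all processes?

Timeline: | T1 0-7 | T2 7-10 | T4 10-15 | T5 15-23 | T3 23-30 |
Completion: T1=7  T2=10  T3=30  T4=15  T5=23
Turnaround = completion − arrival: T1=7, T2=8, T3=27, T4=11, T5=17
Total turnaround = 7 + 8 + 27 + 11 + 17 = 70

70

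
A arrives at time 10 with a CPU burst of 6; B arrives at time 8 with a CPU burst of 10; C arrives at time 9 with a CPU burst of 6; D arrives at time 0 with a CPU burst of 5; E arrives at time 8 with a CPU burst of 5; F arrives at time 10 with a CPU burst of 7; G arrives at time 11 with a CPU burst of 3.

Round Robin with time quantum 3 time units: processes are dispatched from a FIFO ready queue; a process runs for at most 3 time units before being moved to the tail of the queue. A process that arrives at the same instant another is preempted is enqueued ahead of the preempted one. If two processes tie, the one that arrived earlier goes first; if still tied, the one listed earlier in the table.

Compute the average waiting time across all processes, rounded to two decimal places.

17.71

Timeline: | D 0-5 | idle 5-8 | B 8-11 | E 11-14 | C 14-17 | A 17-20 | F 20-23 | G 23-26 | B 26-29 | E 29-31 | C 31-34 | A 34-37 | F 37-40 | B 40-43 | F 43-44 | B 44-45 |
Completion: A=37  B=45  C=34  D=5  E=31  F=44  G=26
Turnaround (C−A): A=27  B=37  C=25  D=5  E=23  F=34  G=15
Waiting times: A=21, B=27, C=19, D=0, E=18, F=27, G=12
Average waiting = (21+27+19+0+18+27+12) / 7 = 124/7 = 17.71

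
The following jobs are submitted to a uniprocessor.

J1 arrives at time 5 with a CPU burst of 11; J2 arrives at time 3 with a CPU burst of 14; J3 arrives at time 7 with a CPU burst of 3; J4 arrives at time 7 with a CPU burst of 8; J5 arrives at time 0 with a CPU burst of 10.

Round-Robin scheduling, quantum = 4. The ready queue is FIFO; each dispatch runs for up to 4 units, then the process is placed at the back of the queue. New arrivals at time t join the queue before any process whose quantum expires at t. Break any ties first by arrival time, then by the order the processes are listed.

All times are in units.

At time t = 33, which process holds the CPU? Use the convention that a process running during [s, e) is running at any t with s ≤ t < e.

Schedule: | J5 0-4 | J2 4-8 | J5 8-12 | J1 12-16 | J3 16-19 | J4 19-23 | J2 23-27 | J5 27-29 | J1 29-33 | J4 33-37 | J2 37-41 | J1 41-44 | J2 44-46 |
Completion: J1=44  J2=46  J3=19  J4=37  J5=29
Turnaround (C−A): J1=39  J2=43  J3=12  J4=30  J5=29

J4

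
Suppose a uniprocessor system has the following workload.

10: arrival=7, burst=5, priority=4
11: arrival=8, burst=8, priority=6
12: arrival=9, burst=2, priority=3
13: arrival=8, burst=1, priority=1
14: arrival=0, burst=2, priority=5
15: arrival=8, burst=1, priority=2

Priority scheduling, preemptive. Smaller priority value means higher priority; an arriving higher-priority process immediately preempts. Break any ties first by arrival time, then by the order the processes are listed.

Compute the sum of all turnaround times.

Gantt: | 14 0-2 | idle 2-7 | 10 7-8 | 13 8-9 | 15 9-10 | 12 10-12 | 10 12-16 | 11 16-24 |
Completion: 10=16  11=24  12=12  13=9  14=2  15=10
Turnaround = completion − arrival: 10=9, 11=16, 12=3, 13=1, 14=2, 15=2
Total turnaround = 9 + 16 + 3 + 1 + 2 + 2 = 33

33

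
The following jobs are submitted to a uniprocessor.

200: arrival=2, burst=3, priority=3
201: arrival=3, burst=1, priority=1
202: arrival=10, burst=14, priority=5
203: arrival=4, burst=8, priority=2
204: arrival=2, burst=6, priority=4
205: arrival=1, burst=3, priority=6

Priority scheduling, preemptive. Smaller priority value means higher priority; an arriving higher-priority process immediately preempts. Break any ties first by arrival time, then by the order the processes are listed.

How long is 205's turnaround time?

Timeline: | idle 0-1 | 205 1-2 | 200 2-3 | 201 3-4 | 203 4-12 | 200 12-14 | 204 14-20 | 202 20-34 | 205 34-36 |
Completion: 200=14  201=4  202=34  203=12  204=20  205=36
Turnaround(205) = completion − arrival = 36 − 1 = 35

35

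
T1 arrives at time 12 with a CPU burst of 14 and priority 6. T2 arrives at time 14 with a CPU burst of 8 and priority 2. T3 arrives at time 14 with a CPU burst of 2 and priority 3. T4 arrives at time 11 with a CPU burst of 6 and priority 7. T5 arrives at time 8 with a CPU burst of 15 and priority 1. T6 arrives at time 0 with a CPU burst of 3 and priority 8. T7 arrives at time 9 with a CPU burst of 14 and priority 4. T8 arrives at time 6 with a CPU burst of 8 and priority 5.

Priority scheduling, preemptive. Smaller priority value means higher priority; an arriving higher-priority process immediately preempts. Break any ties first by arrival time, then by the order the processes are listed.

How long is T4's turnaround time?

62

Schedule: | T6 0-3 | idle 3-6 | T8 6-8 | T5 8-23 | T2 23-31 | T3 31-33 | T7 33-47 | T8 47-53 | T1 53-67 | T4 67-73 |
Completion: T1=67  T2=31  T3=33  T4=73  T5=23  T6=3  T7=47  T8=53
Turnaround(T4) = completion − arrival = 73 − 11 = 62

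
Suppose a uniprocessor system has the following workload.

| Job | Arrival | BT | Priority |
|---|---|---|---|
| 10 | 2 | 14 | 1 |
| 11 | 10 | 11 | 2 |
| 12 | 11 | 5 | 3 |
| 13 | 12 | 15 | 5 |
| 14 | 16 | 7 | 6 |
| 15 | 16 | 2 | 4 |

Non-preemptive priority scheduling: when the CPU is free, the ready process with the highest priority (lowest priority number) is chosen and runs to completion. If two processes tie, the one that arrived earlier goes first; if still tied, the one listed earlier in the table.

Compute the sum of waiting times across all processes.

Gantt: | idle 0-2 | 10 2-16 | 11 16-27 | 12 27-32 | 15 32-34 | 13 34-49 | 14 49-56 |
Completion: 10=16  11=27  12=32  13=49  14=56  15=34
Turnaround (C−A): 10=14  11=17  12=21  13=37  14=40  15=18
Waiting = turnaround − burst: 10=0, 11=6, 12=16, 13=22, 14=33, 15=16
Total waiting = 0 + 6 + 16 + 22 + 33 + 16 = 93

93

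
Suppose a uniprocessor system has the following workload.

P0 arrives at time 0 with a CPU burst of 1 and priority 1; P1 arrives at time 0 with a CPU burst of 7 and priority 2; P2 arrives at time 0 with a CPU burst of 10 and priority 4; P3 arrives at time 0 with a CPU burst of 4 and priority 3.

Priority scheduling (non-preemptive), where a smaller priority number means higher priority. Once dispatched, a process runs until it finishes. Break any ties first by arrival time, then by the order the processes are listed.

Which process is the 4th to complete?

Gantt: | P0 0-1 | P1 1-8 | P3 8-12 | P2 12-22 |
Completion: P0=1  P1=8  P2=22  P3=12
Finish order: P0 → P1 → P3 → P2

P2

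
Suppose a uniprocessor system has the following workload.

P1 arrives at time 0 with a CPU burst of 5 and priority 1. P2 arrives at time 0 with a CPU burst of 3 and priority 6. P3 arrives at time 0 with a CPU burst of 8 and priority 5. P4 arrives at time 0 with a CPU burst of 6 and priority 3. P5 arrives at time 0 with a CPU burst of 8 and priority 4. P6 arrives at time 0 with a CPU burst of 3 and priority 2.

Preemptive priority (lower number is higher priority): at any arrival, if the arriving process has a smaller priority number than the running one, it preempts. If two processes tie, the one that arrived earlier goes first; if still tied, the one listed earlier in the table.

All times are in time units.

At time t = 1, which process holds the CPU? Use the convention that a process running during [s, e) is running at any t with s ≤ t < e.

Timeline: | P1 0-5 | P6 5-8 | P4 8-14 | P5 14-22 | P3 22-30 | P2 30-33 |
Completion: P1=5  P2=33  P3=30  P4=14  P5=22  P6=8

P1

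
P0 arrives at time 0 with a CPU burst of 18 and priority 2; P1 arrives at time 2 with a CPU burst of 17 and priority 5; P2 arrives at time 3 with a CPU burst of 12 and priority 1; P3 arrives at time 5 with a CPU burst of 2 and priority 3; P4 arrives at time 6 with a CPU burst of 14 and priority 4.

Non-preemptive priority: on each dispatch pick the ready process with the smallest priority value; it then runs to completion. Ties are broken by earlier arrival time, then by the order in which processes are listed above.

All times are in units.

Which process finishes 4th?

P4

Schedule: | P0 0-18 | P2 18-30 | P3 30-32 | P4 32-46 | P1 46-63 |
Completion: P0=18  P1=63  P2=30  P3=32  P4=46
Finish order: P0 → P2 → P3 → P4 → P1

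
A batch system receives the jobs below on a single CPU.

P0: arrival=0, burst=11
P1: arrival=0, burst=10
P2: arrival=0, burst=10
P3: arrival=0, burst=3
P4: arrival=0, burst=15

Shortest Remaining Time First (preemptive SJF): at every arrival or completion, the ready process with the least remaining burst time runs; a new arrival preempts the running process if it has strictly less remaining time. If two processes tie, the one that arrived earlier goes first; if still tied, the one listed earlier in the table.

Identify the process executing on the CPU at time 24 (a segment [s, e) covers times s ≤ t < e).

P0

Timeline: | P3 0-3 | P1 3-13 | P2 13-23 | P0 23-34 | P4 34-49 |
Completion: P0=34  P1=13  P2=23  P3=3  P4=49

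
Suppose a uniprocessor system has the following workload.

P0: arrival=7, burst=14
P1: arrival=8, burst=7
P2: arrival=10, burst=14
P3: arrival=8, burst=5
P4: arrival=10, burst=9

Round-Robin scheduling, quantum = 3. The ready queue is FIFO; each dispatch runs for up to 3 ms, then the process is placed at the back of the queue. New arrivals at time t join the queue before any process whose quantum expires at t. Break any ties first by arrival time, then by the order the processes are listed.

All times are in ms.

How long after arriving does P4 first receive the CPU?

9

Schedule: | idle 0-7 | P0 7-10 | P1 10-13 | P3 13-16 | P2 16-19 | P4 19-22 | P0 22-25 | P1 25-28 | P3 28-30 | P2 30-33 | P4 33-36 | P0 36-39 | P1 39-40 | P2 40-43 | P4 43-46 | P0 46-49 | P2 49-52 | P0 52-54 | P2 54-56 |
Completion: P0=54  P1=40  P2=56  P3=30  P4=46
Response(P4) = first start − arrival = 19 − 10 = 9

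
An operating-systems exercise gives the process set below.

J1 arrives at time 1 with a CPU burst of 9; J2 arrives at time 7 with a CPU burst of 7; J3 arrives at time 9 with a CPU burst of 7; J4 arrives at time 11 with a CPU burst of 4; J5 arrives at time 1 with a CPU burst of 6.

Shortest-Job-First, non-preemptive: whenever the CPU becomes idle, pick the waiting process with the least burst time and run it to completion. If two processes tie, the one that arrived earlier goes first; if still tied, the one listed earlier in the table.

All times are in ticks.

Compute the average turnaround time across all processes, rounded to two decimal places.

Timeline: | idle 0-1 | J5 1-7 | J2 7-14 | J4 14-18 | J3 18-25 | J1 25-34 |
Completion: J1=34  J2=14  J3=25  J4=18  J5=7
Turnaround (C−A): J1=33  J2=7  J3=16  J4=7  J5=6
Turnaround times: J1=33, J2=7, J3=16, J4=7, J5=6
Average turnaround = (33+7+16+7+6) / 5 = 69/5 = 13.80

13.80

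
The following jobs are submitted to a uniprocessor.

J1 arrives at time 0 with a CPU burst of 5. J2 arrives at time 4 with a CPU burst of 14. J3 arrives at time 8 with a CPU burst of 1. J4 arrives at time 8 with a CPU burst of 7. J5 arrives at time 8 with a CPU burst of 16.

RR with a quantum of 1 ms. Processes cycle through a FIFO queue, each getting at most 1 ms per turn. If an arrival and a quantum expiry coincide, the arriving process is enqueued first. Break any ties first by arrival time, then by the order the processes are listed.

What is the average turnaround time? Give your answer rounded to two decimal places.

19.20

Schedule: | J1 0-4 | J2 4-5 | J1 5-6 | J2 6-8 | J3 8-9 | J4 9-10 | J5 10-11 | J2 11-12 | J4 12-13 | J5 13-14 | J2 14-15 | J4 15-16 | J5 16-17 | J2 17-18 | J4 18-19 | J5 19-20 | J2 20-21 | J4 21-22 | J5 22-23 | J2 23-24 | J4 24-25 | J5 25-26 | J2 26-27 | J4 27-28 | J5 28-29 | J2 29-30 | J5 30-31 | J2 31-32 | J5 32-33 | J2 33-34 | J5 34-35 | J2 35-36 | J5 36-37 | J2 37-38 | J5 38-43 |
Completion: J1=6  J2=38  J3=9  J4=28  J5=43
Turnaround (C−A): J1=6  J2=34  J3=1  J4=20  J5=35
Turnaround times: J1=6, J2=34, J3=1, J4=20, J5=35
Average turnaround = (6+34+1+20+35) / 5 = 96/5 = 19.20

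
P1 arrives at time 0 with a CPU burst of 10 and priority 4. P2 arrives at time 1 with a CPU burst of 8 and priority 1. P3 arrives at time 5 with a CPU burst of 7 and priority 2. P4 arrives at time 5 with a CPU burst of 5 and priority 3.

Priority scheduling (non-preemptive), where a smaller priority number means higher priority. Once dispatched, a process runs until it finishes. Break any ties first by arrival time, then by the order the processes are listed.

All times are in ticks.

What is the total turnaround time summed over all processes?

72

Timeline: | P1 0-10 | P2 10-18 | P3 18-25 | P4 25-30 |
Completion: P1=10  P2=18  P3=25  P4=30
Turnaround (C−A): P1=10  P2=17  P3=20  P4=25
Turnaround = completion − arrival: P1=10, P2=17, P3=20, P4=25
Total turnaround = 10 + 17 + 20 + 25 = 72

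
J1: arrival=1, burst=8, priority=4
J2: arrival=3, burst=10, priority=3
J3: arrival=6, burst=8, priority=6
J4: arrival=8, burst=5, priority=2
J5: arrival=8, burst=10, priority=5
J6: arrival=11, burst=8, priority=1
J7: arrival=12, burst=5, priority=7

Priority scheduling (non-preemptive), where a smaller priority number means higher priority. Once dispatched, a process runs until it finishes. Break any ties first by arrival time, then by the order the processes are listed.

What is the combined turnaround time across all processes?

175

Gantt: | idle 0-1 | J1 1-9 | J4 9-14 | J6 14-22 | J2 22-32 | J5 32-42 | J3 42-50 | J7 50-55 |
Completion: J1=9  J2=32  J3=50  J4=14  J5=42  J6=22  J7=55
Turnaround = completion − arrival: J1=8, J2=29, J3=44, J4=6, J5=34, J6=11, J7=43
Total turnaround = 8 + 29 + 44 + 6 + 34 + 11 + 43 = 175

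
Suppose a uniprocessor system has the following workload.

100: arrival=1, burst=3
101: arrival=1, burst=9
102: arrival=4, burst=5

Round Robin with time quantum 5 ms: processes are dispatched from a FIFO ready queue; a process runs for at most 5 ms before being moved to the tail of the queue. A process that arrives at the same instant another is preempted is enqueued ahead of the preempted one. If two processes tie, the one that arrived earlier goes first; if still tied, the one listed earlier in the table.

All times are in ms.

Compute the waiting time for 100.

0

Gantt: | idle 0-1 | 100 1-4 | 101 4-9 | 102 9-14 | 101 14-18 |
Completion: 100=4  101=18  102=14
Turnaround (C−A): 100=3  101=17  102=10
Waiting(100) = turnaround − burst = 3 − 3 = 0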